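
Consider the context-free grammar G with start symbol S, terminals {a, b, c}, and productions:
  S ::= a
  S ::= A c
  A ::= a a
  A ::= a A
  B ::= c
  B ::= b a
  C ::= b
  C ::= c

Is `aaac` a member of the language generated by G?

yes

S ⇒ Ac ⇒ aAc ⇒ aaac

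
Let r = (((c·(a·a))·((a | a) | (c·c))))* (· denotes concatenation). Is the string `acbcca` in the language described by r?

acbcca cannot be split into zero or more pieces each matching ((c·(a·a))·((a|a)|(c·c))).

no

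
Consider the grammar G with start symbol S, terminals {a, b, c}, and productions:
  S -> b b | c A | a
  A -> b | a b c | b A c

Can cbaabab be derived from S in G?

no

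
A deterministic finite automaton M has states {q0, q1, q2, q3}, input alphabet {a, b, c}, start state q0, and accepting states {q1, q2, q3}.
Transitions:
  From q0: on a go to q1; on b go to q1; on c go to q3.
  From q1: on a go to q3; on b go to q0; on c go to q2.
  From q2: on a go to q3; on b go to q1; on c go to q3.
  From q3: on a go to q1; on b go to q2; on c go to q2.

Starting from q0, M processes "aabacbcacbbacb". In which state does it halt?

q1

q0 --a--> q1
q1 --a--> q3
q3 --b--> q2
q2 --a--> q3
q3 --c--> q2
q2 --b--> q1
q1 --c--> q2
q2 --a--> q3
q3 --c--> q2
q2 --b--> q1
q1 --b--> q0
q0 --a--> q1
q1 --c--> q2
q2 --b--> q1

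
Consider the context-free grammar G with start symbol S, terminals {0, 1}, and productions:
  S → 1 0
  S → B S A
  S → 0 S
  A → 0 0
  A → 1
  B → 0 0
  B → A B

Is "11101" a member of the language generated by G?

no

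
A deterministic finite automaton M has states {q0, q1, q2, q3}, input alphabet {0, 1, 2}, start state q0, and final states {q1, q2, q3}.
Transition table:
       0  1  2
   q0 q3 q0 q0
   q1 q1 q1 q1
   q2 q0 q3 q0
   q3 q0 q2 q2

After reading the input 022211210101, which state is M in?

q0

q0 --0--> q3
q3 --2--> q2
q2 --2--> q0
q0 --2--> q0
q0 --1--> q0
q0 --1--> q0
q0 --2--> q0
q0 --1--> q0
q0 --0--> q3
q3 --1--> q2
q2 --0--> q0
q0 --1--> q0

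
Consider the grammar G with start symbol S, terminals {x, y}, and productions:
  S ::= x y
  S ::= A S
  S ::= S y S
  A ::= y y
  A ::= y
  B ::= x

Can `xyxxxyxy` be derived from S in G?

no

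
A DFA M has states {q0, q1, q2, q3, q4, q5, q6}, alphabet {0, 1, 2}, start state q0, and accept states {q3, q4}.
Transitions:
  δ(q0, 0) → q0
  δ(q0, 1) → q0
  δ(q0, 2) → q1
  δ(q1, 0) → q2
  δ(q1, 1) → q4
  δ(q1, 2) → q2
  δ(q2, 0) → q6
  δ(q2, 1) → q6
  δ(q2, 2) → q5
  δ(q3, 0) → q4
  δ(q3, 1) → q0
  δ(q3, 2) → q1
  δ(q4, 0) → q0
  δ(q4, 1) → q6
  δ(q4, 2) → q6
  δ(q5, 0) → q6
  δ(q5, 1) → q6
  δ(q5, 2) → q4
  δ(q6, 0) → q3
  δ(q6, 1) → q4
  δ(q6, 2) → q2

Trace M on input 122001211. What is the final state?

q6

q0 --1--> q0
q0 --2--> q1
q1 --2--> q2
q2 --0--> q6
q6 --0--> q3
q3 --1--> q0
q0 --2--> q1
q1 --1--> q4
q4 --1--> q6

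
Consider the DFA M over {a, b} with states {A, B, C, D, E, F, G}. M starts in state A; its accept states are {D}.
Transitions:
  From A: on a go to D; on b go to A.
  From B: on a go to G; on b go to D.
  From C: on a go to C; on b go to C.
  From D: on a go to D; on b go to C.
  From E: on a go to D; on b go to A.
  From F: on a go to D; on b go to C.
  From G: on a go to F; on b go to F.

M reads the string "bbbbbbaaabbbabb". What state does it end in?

C

A --b--> A
A --b--> A
A --b--> A
A --b--> A
A --b--> A
A --b--> A
A --a--> D
D --a--> D
D --a--> D
D --b--> C
C --b--> C
C --b--> C
C --a--> C
C --b--> C
C --b--> C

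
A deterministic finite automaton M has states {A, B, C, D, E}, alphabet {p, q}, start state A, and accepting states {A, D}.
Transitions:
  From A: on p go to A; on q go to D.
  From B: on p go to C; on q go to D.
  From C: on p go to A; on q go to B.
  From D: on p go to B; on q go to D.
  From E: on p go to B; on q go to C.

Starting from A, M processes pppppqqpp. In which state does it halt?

A --p--> A
A --p--> A
A --p--> A
A --p--> A
A --p--> A
A --q--> D
D --q--> D
D --p--> B
B --p--> C

C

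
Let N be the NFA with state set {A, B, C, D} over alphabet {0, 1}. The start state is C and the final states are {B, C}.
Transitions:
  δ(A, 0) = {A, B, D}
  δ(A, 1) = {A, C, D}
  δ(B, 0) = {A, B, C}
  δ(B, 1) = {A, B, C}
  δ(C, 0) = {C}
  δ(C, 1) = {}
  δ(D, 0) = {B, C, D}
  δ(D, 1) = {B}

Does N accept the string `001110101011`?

rejected

Start: {C}
read 0: {C}
read 0: {C}
read 1: {}
The reachable set is empty and stays empty for the remaining 9 symbols.
Reachable ∩ accepting = {} — empty.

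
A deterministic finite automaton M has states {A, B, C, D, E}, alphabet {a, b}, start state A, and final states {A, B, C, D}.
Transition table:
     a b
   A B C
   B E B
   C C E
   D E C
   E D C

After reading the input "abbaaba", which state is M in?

C

A --a--> B
B --b--> B
B --b--> B
B --a--> E
E --a--> D
D --b--> C
C --a--> C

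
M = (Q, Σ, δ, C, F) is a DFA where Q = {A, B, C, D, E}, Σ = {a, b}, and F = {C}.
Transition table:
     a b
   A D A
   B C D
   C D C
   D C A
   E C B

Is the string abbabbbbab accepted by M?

C --a--> D
D --b--> A
A --b--> A
A --a--> D
D --b--> A
A --b--> A
A --b--> A
A --b--> A
A --a--> D
D --b--> A
End in state A, which is not an accepting state.

rejected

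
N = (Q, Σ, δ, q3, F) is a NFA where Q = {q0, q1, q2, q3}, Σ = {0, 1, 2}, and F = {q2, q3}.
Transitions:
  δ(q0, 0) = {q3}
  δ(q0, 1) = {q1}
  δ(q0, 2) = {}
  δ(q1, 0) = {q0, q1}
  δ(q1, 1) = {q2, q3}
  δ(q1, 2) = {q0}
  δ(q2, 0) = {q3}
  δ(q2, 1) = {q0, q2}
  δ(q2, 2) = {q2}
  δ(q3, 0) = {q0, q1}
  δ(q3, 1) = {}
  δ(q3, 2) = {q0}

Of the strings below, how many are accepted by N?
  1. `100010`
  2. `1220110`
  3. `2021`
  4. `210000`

1

`100010`: rejected
`1220110`: rejected
`2021`: rejected
`210000`: accepted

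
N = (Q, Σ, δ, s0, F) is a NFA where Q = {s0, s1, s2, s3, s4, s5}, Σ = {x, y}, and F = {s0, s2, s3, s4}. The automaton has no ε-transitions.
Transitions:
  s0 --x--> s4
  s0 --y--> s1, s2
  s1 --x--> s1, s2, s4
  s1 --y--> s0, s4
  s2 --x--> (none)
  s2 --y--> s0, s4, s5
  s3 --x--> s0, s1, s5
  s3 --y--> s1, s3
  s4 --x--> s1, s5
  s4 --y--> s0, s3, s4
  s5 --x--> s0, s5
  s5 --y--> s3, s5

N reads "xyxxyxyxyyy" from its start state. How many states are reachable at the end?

Start: {s0}
read x: {s4}
read y: {s0, s3, s4}
read x: {s0, s1, s4, s5}
read x: {s0, s1, s2, s4, s5}
read y: {s0, s1, s2, s3, s4, s5}
read x: {s0, s1, s2, s4, s5}
read y: {s0, s1, s2, s3, s4, s5}
read x: {s0, s1, s2, s4, s5}
read y: {s0, s1, s2, s3, s4, s5}
read y: {s0, s1, s2, s3, s4, s5}
read y: {s0, s1, s2, s3, s4, s5}
Final reachable set {s0, s1, s2, s3, s4, s5} has 6 states.

6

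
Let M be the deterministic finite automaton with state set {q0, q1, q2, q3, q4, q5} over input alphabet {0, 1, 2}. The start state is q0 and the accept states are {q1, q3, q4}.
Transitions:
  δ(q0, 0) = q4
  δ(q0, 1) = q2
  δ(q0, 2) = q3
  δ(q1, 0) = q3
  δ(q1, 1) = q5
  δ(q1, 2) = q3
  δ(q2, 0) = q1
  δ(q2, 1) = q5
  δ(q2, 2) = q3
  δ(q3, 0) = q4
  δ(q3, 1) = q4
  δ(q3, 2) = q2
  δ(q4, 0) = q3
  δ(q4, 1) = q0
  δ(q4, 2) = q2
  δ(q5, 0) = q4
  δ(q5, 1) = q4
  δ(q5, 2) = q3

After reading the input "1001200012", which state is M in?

q3

q0 --1--> q2
q2 --0--> q1
q1 --0--> q3
q3 --1--> q4
q4 --2--> q2
q2 --0--> q1
q1 --0--> q3
q3 --0--> q4
q4 --1--> q0
q0 --2--> q3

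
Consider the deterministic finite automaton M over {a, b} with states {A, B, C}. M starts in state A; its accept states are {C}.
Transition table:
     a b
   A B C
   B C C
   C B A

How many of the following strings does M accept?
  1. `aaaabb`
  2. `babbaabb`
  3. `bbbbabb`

2

`aaaabb`: accepted
`babbaabb`: accepted
`bbbbabb`: rejected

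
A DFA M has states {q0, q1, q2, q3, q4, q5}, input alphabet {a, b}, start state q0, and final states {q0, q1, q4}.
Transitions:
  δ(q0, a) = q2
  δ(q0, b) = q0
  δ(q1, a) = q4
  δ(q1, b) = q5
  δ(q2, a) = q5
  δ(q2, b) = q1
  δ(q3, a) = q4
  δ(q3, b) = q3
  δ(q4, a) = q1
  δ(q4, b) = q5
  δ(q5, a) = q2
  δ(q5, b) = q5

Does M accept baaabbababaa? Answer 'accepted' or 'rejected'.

q0 --b--> q0
q0 --a--> q2
q2 --a--> q5
q5 --a--> q2
q2 --b--> q1
q1 --b--> q5
q5 --a--> q2
q2 --b--> q1
q1 --a--> q4
q4 --b--> q5
q5 --a--> q2
q2 --a--> q5
End in state q5, which is not an accepting state.

rejected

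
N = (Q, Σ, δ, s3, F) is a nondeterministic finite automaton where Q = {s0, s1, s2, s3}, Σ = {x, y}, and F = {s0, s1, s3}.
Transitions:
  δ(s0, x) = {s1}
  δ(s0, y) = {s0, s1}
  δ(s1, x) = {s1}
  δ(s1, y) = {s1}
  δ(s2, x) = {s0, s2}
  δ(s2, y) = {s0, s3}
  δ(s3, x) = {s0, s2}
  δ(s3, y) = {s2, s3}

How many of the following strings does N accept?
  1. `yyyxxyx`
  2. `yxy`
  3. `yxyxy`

`yyyxxyx`: accepted
`yxy`: accepted
`yxyxy`: accepted

3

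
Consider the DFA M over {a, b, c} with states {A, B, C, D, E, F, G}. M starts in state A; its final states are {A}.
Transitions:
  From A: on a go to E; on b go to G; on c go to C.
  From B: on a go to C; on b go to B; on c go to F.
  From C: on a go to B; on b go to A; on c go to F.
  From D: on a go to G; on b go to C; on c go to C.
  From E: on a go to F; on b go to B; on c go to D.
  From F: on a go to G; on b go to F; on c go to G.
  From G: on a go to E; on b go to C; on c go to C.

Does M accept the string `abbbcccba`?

rejected

A --a--> E
E --b--> B
B --b--> B
B --b--> B
B --c--> F
F --c--> G
G --c--> C
C --b--> A
A --a--> E
End in state E, which is not an accepting state.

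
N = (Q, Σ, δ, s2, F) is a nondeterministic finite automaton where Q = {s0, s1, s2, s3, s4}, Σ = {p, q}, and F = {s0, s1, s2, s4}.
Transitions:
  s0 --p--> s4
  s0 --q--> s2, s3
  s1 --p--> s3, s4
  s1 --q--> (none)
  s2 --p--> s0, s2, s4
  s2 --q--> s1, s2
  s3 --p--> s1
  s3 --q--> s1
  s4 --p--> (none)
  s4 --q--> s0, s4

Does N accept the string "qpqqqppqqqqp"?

Start: {s2}
read q: {s1, s2}
read p: {s0, s2, s3, s4}
read q: {s0, s1, s2, s3, s4}
read q: {s0, s1, s2, s3, s4}
read q: {s0, s1, s2, s3, s4}
read p: {s0, s1, s2, s3, s4}
read p: {s0, s1, s2, s3, s4}
read q: {s0, s1, s2, s3, s4}
read q: {s0, s1, s2, s3, s4}
read q: {s0, s1, s2, s3, s4}
read q: {s0, s1, s2, s3, s4}
read p: {s0, s1, s2, s3, s4}
Reachable ∩ accepting = {s0, s1, s2, s4} — nonempty.

accepted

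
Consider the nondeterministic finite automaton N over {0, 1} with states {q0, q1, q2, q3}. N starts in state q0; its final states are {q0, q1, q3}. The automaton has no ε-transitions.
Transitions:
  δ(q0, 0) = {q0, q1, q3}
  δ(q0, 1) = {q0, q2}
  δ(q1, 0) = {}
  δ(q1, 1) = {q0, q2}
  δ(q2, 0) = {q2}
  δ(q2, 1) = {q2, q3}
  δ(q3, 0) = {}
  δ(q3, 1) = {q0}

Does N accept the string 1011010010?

accepted

Start: {q0}
read 1: {q0, q2}
read 0: {q0, q1, q2, q3}
read 1: {q0, q2, q3}
read 1: {q0, q2, q3}
read 0: {q0, q1, q2, q3}
read 1: {q0, q2, q3}
read 0: {q0, q1, q2, q3}
read 0: {q0, q1, q2, q3}
read 1: {q0, q2, q3}
read 0: {q0, q1, q2, q3}
Reachable ∩ accepting = {q0, q1, q3} — nonempty.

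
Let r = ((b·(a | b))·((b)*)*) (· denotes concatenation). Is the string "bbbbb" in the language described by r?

Split as bb·bbb: (b·(a|b)) matches bb and ((b)*)* matches bbb.

yes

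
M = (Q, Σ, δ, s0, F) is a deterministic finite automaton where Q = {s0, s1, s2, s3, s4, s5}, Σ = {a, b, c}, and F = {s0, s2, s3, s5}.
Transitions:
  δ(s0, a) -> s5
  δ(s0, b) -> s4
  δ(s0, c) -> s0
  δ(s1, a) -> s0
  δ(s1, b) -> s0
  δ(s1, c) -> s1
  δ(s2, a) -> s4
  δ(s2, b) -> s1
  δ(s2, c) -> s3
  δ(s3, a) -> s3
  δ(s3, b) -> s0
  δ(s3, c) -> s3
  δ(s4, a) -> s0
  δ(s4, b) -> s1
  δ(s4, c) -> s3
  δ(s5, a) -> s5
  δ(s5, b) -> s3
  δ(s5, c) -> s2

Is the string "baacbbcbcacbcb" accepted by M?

rejected

s0 --b--> s4
s4 --a--> s0
s0 --a--> s5
s5 --c--> s2
s2 --b--> s1
s1 --b--> s0
s0 --c--> s0
s0 --b--> s4
s4 --c--> s3
s3 --a--> s3
s3 --c--> s3
s3 --b--> s0
s0 --c--> s0
s0 --b--> s4
End in state s4, which is not an accepting state.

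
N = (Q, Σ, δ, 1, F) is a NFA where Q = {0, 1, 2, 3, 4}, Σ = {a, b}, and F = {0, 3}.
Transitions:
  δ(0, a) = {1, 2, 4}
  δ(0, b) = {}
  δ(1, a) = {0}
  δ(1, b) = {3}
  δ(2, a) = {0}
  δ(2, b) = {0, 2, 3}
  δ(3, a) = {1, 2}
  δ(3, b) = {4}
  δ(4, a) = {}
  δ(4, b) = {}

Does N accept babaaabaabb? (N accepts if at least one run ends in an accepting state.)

Start: {1}
read b: {3}
read a: {1, 2}
read b: {0, 2, 3}
read a: {0, 1, 2, 4}
read a: {0, 1, 2, 4}
read a: {0, 1, 2, 4}
read b: {0, 2, 3}
read a: {0, 1, 2, 4}
read a: {0, 1, 2, 4}
read b: {0, 2, 3}
read b: {0, 2, 3, 4}
Reachable ∩ accepting = {0, 3} — nonempty.

accepted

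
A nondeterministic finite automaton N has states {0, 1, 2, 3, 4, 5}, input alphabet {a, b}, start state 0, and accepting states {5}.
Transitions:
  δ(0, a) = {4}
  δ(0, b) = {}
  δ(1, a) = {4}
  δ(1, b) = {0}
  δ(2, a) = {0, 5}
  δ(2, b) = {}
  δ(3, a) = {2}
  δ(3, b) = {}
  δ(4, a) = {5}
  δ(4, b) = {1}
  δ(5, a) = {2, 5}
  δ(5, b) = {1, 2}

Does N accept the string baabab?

rejected

Start: {0}
read b: {}
The reachable set is empty and stays empty for the remaining 5 symbols.
Reachable ∩ accepting = {} — empty.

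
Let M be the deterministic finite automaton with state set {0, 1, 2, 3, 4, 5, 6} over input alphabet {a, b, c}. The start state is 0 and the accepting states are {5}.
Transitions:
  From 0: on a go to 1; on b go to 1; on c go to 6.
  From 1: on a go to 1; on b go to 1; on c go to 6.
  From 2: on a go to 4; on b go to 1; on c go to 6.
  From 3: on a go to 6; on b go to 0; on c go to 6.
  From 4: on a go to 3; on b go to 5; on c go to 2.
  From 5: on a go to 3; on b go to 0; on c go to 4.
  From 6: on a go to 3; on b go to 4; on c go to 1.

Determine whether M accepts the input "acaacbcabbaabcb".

rejected

0 --a--> 1
1 --c--> 6
6 --a--> 3
3 --a--> 6
6 --c--> 1
1 --b--> 1
1 --c--> 6
6 --a--> 3
3 --b--> 0
0 --b--> 1
1 --a--> 1
1 --a--> 1
1 --b--> 1
1 --c--> 6
6 --b--> 4
End in state 4, which is not an accepting state.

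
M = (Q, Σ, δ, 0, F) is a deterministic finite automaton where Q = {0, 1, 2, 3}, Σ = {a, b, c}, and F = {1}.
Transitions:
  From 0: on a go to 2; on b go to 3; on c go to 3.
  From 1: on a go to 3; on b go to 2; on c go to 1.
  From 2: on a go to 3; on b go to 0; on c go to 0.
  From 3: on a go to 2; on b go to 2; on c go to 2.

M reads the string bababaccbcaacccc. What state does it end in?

2

0 --b--> 3
3 --a--> 2
2 --b--> 0
0 --a--> 2
2 --b--> 0
0 --a--> 2
2 --c--> 0
0 --c--> 3
3 --b--> 2
2 --c--> 0
0 --a--> 2
2 --a--> 3
3 --c--> 2
2 --c--> 0
0 --c--> 3
3 --c--> 2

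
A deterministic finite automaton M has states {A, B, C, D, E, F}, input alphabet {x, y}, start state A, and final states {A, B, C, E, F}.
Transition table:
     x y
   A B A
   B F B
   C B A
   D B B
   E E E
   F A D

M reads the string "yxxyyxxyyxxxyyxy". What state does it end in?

A --y--> A
A --x--> B
B --x--> F
F --y--> D
D --y--> B
B --x--> F
F --x--> A
A --y--> A
A --y--> A
A --x--> B
B --x--> F
F --x--> A
A --y--> A
A --y--> A
A --x--> B
B --y--> B

B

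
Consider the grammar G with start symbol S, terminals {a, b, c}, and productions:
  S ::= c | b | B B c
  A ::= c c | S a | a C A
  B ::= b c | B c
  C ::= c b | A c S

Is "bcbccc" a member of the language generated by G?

S ⇒ BBc ⇒ bcBc ⇒ bcBcc ⇒ bcbccc

yes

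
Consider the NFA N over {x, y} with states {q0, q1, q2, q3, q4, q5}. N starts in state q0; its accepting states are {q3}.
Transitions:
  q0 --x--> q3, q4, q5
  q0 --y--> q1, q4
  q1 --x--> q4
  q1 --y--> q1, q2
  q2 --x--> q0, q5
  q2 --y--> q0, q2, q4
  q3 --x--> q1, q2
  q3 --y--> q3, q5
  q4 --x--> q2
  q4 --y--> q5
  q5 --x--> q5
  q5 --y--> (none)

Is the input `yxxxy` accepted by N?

Start: {q0}
read y: {q1, q4}
read x: {q2, q4}
read x: {q0, q2, q5}
read x: {q0, q3, q4, q5}
read y: {q1, q3, q4, q5}
Reachable ∩ accepting = {q3} — nonempty.

accepted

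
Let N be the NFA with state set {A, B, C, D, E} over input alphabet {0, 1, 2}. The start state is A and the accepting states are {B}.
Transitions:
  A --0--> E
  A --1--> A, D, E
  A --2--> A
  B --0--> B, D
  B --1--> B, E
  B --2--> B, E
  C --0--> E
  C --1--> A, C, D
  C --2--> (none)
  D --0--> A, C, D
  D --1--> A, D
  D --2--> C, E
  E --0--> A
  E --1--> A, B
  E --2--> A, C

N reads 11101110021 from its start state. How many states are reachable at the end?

5

Start: {A}
read 1: {A, D, E}
read 1: {A, B, D, E}
read 1: {A, B, D, E}
read 0: {A, B, C, D, E}
read 1: {A, B, C, D, E}
read 1: {A, B, C, D, E}
read 1: {A, B, C, D, E}
read 0: {A, B, C, D, E}
read 0: {A, B, C, D, E}
read 2: {A, B, C, E}
read 1: {A, B, C, D, E}
Final reachable set {A, B, C, D, E} has 5 states.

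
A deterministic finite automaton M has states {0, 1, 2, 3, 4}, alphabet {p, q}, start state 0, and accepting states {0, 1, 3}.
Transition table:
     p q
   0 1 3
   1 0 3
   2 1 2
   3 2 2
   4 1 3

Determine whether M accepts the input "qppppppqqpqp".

rejected

0 --q--> 3
3 --p--> 2
2 --p--> 1
1 --p--> 0
0 --p--> 1
1 --p--> 0
0 --p--> 1
1 --q--> 3
3 --q--> 2
2 --p--> 1
1 --q--> 3
3 --p--> 2
End in state 2, which is not an accepting state.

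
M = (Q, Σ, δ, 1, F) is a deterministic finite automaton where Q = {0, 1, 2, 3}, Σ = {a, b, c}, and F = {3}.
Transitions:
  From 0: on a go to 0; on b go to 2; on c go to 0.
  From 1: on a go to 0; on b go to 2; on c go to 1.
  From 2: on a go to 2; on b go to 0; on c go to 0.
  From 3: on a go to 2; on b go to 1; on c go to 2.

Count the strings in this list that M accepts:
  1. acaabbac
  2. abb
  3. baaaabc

0

acaabbac: rejected
abb: rejected
baaaabc: rejected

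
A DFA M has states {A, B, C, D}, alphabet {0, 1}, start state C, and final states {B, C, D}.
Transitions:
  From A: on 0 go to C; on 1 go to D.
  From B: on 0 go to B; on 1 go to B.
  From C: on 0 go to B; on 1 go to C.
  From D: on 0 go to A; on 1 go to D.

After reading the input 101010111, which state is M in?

C --1--> C
C --0--> B
B --1--> B
B --0--> B
B --1--> B
B --0--> B
B --1--> B
B --1--> B
B --1--> B

B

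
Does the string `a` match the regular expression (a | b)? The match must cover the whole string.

yes

The left alternative a matches a.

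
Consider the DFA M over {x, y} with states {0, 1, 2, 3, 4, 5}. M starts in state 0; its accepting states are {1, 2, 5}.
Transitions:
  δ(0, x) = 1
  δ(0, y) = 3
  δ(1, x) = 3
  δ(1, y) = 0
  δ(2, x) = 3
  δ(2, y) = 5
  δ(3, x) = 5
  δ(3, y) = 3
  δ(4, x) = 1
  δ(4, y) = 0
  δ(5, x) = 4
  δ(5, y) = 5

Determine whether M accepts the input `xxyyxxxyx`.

0 --x--> 1
1 --x--> 3
3 --y--> 3
3 --y--> 3
3 --x--> 5
5 --x--> 4
4 --x--> 1
1 --y--> 0
0 --x--> 1
End in state 1, which is an accepting state.

accepted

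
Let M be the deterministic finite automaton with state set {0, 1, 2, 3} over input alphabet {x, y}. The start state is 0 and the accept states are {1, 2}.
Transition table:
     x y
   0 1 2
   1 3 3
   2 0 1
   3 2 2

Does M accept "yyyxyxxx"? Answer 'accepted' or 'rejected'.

rejected

0 --y--> 2
2 --y--> 1
1 --y--> 3
3 --x--> 2
2 --y--> 1
1 --x--> 3
3 --x--> 2
2 --x--> 0
End in state 0, which is not an accepting state.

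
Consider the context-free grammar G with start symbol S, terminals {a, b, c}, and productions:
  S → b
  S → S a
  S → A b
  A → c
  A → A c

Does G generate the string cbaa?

yes

S ⇒ Sa ⇒ Saa ⇒ Abaa ⇒ cbaa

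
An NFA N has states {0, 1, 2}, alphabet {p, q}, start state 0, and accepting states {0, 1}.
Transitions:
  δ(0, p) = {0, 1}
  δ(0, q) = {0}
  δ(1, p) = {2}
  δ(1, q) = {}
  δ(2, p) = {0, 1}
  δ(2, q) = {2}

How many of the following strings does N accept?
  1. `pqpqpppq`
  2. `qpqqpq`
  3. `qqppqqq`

3

`pqpqpppq`: accepted
`qpqqpq`: accepted
`qqppqqq`: accepted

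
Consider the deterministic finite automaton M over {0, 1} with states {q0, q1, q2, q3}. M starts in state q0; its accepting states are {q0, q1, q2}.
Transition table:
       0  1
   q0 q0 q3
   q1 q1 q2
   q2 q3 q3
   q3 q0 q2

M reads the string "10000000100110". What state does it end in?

q3

q0 --1--> q3
q3 --0--> q0
q0 --0--> q0
q0 --0--> q0
q0 --0--> q0
q0 --0--> q0
q0 --0--> q0
q0 --0--> q0
q0 --1--> q3
q3 --0--> q0
q0 --0--> q0
q0 --1--> q3
q3 --1--> q2
q2 --0--> q3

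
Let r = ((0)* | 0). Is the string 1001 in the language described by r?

Neither (0)* nor 0 matches 1001.

no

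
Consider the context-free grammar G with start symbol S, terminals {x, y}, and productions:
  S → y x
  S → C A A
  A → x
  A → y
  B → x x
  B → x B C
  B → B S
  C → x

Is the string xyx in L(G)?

S ⇒ CAA ⇒ xAA ⇒ xyA ⇒ xyx

yes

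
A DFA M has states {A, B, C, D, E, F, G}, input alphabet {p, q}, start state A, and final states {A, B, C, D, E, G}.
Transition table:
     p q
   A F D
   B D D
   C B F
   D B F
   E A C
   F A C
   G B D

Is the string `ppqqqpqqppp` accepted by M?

accepted

A --p--> F
F --p--> A
A --q--> D
D --q--> F
F --q--> C
C --p--> B
B --q--> D
D --q--> F
F --p--> A
A --p--> F
F --p--> A
End in state A, which is an accepting state.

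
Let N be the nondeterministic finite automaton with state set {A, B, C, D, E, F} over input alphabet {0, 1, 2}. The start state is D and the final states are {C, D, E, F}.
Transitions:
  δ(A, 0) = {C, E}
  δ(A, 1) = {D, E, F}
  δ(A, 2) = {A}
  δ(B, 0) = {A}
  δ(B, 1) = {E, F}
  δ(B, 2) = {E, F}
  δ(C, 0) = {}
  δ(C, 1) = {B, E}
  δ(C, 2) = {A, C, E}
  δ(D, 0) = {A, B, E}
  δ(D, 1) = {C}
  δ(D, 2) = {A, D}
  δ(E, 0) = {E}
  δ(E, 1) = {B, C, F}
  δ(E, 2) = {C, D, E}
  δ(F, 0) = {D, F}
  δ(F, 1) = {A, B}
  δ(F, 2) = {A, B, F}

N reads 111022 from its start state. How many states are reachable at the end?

6

Start: {D}
read 1: {C}
read 1: {B, E}
read 1: {B, C, E, F}
read 0: {A, D, E, F}
read 2: {A, B, C, D, E, F}
read 2: {A, B, C, D, E, F}
Final reachable set {A, B, C, D, E, F} has 6 states.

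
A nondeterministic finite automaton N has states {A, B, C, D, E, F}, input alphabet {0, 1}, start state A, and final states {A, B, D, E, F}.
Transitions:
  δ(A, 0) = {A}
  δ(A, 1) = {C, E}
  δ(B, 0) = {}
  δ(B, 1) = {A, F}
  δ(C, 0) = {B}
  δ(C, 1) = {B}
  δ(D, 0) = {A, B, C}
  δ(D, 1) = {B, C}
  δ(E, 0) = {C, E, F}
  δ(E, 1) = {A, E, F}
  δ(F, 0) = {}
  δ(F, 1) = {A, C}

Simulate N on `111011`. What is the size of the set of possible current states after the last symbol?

Start: {A}
read 1: {C, E}
read 1: {A, B, E, F}
read 1: {A, C, E, F}
read 0: {A, B, C, E, F}
read 1: {A, B, C, E, F}
read 1: {A, B, C, E, F}
Final reachable set {A, B, C, E, F} has 5 states.

5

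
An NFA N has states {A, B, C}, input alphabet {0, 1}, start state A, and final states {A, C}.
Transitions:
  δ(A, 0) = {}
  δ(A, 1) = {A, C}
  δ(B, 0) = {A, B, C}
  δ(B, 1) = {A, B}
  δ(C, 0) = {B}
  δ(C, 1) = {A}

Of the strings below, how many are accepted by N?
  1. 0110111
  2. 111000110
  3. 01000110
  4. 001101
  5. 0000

1

0110111: rejected
111000110: accepted
01000110: rejected
001101: rejected
0000: rejected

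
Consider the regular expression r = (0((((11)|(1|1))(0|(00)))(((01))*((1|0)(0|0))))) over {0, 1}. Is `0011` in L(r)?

No split of 0011 into u·v has 0 matching u and ((((11)|(1|1))(0|(00)))(((01))*((1|0)(0|0)))) matching v.

no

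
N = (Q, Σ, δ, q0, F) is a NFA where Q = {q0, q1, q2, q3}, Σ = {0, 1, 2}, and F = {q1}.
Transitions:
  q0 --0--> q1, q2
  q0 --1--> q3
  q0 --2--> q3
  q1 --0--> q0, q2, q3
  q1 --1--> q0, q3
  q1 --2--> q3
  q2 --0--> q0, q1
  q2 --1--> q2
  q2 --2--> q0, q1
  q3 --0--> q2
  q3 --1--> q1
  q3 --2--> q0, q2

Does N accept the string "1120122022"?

Start: {q0}
read 1: {q3}
read 1: {q1}
read 2: {q3}
read 0: {q2}
read 1: {q2}
read 2: {q0, q1}
read 2: {q3}
read 0: {q2}
read 2: {q0, q1}
read 2: {q3}
Reachable ∩ accepting = {} — empty.

rejected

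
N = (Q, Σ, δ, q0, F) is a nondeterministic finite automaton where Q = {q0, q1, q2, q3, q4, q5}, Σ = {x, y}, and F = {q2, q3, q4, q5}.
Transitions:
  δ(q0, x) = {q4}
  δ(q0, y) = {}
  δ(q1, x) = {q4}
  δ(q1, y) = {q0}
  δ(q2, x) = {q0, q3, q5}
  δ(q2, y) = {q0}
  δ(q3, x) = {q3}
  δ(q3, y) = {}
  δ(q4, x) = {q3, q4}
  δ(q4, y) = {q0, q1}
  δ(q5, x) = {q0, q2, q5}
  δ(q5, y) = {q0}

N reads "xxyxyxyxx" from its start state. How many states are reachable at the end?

Start: {q0}
read x: {q4}
read x: {q3, q4}
read y: {q0, q1}
read x: {q4}
read y: {q0, q1}
read x: {q4}
read y: {q0, q1}
read x: {q4}
read x: {q3, q4}
Final reachable set {q3, q4} has 2 states.

2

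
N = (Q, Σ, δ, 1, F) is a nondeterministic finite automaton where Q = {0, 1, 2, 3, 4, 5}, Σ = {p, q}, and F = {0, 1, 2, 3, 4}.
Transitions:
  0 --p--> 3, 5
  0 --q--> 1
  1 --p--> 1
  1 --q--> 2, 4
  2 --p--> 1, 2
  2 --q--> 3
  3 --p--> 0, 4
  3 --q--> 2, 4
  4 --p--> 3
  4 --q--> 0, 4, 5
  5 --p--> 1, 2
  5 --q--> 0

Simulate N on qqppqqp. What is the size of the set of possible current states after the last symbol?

Start: {1}
read q: {2, 4}
read q: {0, 3, 4, 5}
read p: {0, 1, 2, 3, 4, 5}
read p: {0, 1, 2, 3, 4, 5}
read q: {0, 1, 2, 3, 4, 5}
read q: {0, 1, 2, 3, 4, 5}
read p: {0, 1, 2, 3, 4, 5}
Final reachable set {0, 1, 2, 3, 4, 5} has 6 states.

6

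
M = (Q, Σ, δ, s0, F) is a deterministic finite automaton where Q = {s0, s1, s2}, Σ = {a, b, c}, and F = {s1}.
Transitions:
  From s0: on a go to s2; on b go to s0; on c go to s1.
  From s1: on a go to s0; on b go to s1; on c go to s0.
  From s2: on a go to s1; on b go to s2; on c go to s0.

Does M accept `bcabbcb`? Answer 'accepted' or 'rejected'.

s0 --b--> s0
s0 --c--> s1
s1 --a--> s0
s0 --b--> s0
s0 --b--> s0
s0 --c--> s1
s1 --b--> s1
End in state s1, which is an accepting state.

accepted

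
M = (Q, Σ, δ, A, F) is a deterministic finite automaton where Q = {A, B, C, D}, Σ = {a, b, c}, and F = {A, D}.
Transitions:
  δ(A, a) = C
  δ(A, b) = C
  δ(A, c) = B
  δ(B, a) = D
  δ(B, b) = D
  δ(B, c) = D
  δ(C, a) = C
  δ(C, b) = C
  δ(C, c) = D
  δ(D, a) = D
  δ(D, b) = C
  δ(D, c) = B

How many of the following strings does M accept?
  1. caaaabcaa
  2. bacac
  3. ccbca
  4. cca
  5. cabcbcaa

4

caaaabcaa: accepted
bacac: rejected
ccbca: accepted
cca: accepted
cabcbcaa: accepted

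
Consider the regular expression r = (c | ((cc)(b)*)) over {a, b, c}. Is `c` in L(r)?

The left alternative c matches c.

yes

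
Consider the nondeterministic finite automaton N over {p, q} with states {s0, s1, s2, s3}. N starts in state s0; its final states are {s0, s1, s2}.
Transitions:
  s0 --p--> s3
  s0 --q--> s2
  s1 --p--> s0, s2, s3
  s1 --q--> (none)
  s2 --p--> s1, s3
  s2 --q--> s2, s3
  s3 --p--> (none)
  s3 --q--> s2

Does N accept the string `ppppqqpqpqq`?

rejected

Start: {s0}
read p: {s3}
read p: {}
The reachable set is empty and stays empty for the remaining 9 symbols.
Reachable ∩ accepting = {} — empty.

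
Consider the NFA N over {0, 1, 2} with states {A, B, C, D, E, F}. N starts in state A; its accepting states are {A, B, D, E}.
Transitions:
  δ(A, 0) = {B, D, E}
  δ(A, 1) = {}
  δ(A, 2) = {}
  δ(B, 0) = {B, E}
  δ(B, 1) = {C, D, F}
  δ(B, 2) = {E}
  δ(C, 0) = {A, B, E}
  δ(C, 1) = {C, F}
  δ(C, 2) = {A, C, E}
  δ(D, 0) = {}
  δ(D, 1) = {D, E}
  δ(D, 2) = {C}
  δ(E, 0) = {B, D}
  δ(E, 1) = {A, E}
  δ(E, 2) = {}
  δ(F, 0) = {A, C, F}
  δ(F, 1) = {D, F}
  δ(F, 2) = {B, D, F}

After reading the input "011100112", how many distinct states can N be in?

Start: {A}
read 0: {B, D, E}
read 1: {A, C, D, E, F}
read 1: {A, C, D, E, F}
read 1: {A, C, D, E, F}
read 0: {A, B, C, D, E, F}
read 0: {A, B, C, D, E, F}
read 1: {A, C, D, E, F}
read 1: {A, C, D, E, F}
read 2: {A, B, C, D, E, F}
Final reachable set {A, B, C, D, E, F} has 6 states.

6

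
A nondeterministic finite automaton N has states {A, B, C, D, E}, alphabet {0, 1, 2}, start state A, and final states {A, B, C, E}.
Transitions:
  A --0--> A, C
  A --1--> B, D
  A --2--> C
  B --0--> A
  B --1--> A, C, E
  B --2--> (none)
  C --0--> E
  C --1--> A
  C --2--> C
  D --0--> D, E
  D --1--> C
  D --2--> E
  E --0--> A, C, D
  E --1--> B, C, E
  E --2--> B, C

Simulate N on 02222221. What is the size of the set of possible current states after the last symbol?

1

Start: {A}
read 0: {A, C}
read 2: {C}
read 2: {C}
read 2: {C}
read 2: {C}
read 2: {C}
read 2: {C}
read 1: {A}
Final reachable set {A} has 1 state.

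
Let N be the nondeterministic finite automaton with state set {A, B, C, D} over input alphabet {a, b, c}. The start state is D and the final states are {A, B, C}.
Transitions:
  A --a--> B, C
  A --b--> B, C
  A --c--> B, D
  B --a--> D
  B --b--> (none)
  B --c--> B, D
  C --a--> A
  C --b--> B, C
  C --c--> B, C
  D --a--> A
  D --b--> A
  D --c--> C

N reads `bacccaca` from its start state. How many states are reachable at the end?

Start: {D}
read b: {A}
read a: {B, C}
read c: {B, C, D}
read c: {B, C, D}
read c: {B, C, D}
read a: {A, D}
read c: {B, C, D}
read a: {A, D}
Final reachable set {A, D} has 2 states.

2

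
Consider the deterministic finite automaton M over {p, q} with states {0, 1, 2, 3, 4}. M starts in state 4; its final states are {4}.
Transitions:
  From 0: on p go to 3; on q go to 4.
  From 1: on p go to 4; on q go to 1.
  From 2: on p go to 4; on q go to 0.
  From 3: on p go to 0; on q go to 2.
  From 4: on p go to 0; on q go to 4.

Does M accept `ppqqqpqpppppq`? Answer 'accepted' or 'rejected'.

accepted

4 --p--> 0
0 --p--> 3
3 --q--> 2
2 --q--> 0
0 --q--> 4
4 --p--> 0
0 --q--> 4
4 --p--> 0
0 --p--> 3
3 --p--> 0
0 --p--> 3
3 --p--> 0
0 --q--> 4
End in state 4, which is an accepting state.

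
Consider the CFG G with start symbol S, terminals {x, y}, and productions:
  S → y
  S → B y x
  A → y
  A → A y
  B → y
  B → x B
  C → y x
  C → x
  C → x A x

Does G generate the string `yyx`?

yes

S ⇒ Byx ⇒ yyx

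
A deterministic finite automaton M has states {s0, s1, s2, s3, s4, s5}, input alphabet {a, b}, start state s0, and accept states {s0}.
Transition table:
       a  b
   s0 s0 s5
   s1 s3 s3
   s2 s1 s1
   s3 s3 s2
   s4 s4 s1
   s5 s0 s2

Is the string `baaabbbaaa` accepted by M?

rejected

s0 --b--> s5
s5 --a--> s0
s0 --a--> s0
s0 --a--> s0
s0 --b--> s5
s5 --b--> s2
s2 --b--> s1
s1 --a--> s3
s3 --a--> s3
s3 --a--> s3
End in state s3, which is not an accepting state.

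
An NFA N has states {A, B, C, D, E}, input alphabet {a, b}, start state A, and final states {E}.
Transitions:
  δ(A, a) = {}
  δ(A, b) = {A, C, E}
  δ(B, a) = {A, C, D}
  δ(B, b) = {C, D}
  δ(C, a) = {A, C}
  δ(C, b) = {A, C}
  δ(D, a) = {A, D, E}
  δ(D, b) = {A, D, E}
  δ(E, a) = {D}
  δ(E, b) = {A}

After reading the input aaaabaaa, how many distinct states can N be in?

0

Start: {A}
read a: {}
The reachable set is empty and stays empty for the remaining 7 symbols.
Final reachable set {} has 0 states.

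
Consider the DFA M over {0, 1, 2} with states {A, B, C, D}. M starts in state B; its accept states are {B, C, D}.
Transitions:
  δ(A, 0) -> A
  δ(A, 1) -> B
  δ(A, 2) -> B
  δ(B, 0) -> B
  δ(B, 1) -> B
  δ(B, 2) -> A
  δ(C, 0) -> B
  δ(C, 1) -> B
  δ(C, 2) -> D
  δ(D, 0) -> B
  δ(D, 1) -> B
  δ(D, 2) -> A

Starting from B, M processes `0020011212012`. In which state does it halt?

A

B --0--> B
B --0--> B
B --2--> A
A --0--> A
A --0--> A
A --1--> B
B --1--> B
B --2--> A
A --1--> B
B --2--> A
A --0--> A
A --1--> B
B --2--> A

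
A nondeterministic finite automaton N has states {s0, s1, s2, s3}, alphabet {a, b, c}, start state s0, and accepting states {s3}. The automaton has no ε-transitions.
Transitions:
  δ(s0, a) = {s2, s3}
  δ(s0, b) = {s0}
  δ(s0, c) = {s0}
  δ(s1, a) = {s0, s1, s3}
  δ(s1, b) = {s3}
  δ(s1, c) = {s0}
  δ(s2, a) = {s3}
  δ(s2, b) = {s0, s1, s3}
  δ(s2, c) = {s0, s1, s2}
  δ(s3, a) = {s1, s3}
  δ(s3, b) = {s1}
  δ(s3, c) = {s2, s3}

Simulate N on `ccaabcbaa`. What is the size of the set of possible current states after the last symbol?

Start: {s0}
read c: {s0}
read c: {s0}
read a: {s2, s3}
read a: {s1, s3}
read b: {s1, s3}
read c: {s0, s2, s3}
read b: {s0, s1, s3}
read a: {s0, s1, s2, s3}
read a: {s0, s1, s2, s3}
Final reachable set {s0, s1, s2, s3} has 4 states.

4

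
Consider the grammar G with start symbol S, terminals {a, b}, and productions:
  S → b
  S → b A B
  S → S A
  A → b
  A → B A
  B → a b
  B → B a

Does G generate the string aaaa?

no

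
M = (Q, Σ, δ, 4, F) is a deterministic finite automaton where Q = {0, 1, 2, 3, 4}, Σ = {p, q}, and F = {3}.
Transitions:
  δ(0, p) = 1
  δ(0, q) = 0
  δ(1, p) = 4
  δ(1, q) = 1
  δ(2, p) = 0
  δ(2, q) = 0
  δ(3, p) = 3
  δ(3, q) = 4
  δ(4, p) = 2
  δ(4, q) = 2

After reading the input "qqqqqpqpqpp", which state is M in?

1

4 --q--> 2
2 --q--> 0
0 --q--> 0
0 --q--> 0
0 --q--> 0
0 --p--> 1
1 --q--> 1
1 --p--> 4
4 --q--> 2
2 --p--> 0
0 --p--> 1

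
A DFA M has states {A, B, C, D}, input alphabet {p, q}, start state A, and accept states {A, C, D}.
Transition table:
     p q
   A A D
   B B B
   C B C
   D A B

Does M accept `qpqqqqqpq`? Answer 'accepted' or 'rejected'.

rejected

A --q--> D
D --p--> A
A --q--> D
D --q--> B
B --q--> B
B --q--> B
B --q--> B
B --p--> B
B --q--> B
End in state B, which is not an accepting state.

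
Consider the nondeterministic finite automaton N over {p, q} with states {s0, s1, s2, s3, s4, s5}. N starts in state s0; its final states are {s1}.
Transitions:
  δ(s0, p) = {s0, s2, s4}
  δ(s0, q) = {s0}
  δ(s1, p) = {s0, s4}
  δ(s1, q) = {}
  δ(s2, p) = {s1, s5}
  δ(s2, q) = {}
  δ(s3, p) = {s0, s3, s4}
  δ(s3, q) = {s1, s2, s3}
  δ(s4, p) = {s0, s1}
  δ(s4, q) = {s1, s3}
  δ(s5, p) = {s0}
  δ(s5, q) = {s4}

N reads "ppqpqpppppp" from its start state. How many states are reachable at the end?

Start: {s0}
read p: {s0, s2, s4}
read p: {s0, s1, s2, s4, s5}
read q: {s0, s1, s3, s4}
read p: {s0, s1, s2, s3, s4}
read q: {s0, s1, s2, s3}
read p: {s0, s1, s2, s3, s4, s5}
read p: {s0, s1, s2, s3, s4, s5}
read p: {s0, s1, s2, s3, s4, s5}
read p: {s0, s1, s2, s3, s4, s5}
read p: {s0, s1, s2, s3, s4, s5}
read p: {s0, s1, s2, s3, s4, s5}
Final reachable set {s0, s1, s2, s3, s4, s5} has 6 states.

6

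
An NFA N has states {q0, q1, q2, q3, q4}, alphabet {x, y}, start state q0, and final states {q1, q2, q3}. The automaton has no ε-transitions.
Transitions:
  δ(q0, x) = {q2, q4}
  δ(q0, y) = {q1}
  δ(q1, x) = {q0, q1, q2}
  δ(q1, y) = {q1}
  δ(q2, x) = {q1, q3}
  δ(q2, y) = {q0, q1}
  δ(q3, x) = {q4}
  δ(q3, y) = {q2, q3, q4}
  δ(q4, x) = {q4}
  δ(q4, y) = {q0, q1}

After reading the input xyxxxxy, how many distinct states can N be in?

Start: {q0}
read x: {q2, q4}
read y: {q0, q1}
read x: {q0, q1, q2, q4}
read x: {q0, q1, q2, q3, q4}
read x: {q0, q1, q2, q3, q4}
read x: {q0, q1, q2, q3, q4}
read y: {q0, q1, q2, q3, q4}
Final reachable set {q0, q1, q2, q3, q4} has 5 states.

5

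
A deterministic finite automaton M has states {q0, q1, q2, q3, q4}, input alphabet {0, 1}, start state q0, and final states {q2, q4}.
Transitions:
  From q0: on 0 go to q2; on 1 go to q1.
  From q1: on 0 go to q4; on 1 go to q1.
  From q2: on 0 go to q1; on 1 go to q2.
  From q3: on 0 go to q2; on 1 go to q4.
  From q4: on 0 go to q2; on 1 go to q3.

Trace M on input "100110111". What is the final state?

q1

q0 --1--> q1
q1 --0--> q4
q4 --0--> q2
q2 --1--> q2
q2 --1--> q2
q2 --0--> q1
q1 --1--> q1
q1 --1--> q1
q1 --1--> q1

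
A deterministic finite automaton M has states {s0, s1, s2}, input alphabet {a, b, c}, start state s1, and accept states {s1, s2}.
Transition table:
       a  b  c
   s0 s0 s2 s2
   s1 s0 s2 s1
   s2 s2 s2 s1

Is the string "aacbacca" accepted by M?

rejected

s1 --a--> s0
s0 --a--> s0
s0 --c--> s2
s2 --b--> s2
s2 --a--> s2
s2 --c--> s1
s1 --c--> s1
s1 --a--> s0
End in state s0, which is not an accepting state.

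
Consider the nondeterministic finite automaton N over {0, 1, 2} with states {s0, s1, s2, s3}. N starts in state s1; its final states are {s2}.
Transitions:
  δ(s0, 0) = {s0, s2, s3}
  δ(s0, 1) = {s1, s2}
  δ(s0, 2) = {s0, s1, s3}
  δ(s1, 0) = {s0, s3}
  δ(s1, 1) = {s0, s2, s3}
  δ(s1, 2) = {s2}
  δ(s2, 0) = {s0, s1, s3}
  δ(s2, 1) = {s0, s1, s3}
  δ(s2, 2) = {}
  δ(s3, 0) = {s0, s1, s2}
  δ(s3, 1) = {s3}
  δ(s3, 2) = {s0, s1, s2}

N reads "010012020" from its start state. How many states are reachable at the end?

4

Start: {s1}
read 0: {s0, s3}
read 1: {s1, s2, s3}
read 0: {s0, s1, s2, s3}
read 0: {s0, s1, s2, s3}
read 1: {s0, s1, s2, s3}
read 2: {s0, s1, s2, s3}
read 0: {s0, s1, s2, s3}
read 2: {s0, s1, s2, s3}
read 0: {s0, s1, s2, s3}
Final reachable set {s0, s1, s2, s3} has 4 states.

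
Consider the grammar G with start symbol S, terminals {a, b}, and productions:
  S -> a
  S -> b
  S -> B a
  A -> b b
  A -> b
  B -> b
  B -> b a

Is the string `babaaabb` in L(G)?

no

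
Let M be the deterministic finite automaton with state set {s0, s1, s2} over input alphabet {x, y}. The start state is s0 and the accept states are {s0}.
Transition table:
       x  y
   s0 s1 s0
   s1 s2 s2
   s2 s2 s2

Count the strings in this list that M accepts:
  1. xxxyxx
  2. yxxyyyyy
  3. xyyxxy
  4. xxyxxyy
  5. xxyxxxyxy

0

xxxyxx: rejected
yxxyyyyy: rejected
xyyxxy: rejected
xxyxxyy: rejected
xxyxxxyxy: rejected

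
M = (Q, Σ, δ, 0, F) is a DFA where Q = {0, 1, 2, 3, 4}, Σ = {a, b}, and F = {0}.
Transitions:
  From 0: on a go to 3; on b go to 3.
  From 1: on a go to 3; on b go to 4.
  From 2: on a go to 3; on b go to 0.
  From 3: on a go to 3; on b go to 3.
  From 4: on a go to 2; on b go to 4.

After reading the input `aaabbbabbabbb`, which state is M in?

0 --a--> 3
3 --a--> 3
3 --a--> 3
3 --b--> 3
3 --b--> 3
3 --b--> 3
3 --a--> 3
3 --b--> 3
3 --b--> 3
3 --a--> 3
3 --b--> 3
3 --b--> 3
3 --b--> 3

3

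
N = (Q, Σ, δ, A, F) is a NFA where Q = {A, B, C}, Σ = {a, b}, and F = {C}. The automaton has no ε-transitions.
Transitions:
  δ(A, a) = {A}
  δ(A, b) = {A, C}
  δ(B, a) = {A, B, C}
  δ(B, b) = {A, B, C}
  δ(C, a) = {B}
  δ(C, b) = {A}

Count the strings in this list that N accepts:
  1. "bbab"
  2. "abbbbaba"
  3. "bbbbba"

"bbab": accepted
"abbbbaba": accepted
"bbbbba": rejected

2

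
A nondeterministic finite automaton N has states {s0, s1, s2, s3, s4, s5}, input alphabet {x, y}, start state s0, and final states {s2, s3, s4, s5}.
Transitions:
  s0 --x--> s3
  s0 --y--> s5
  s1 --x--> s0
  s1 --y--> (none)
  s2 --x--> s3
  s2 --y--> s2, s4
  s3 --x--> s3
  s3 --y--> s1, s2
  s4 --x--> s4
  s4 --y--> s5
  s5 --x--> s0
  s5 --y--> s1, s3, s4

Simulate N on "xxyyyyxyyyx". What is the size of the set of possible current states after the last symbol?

3

Start: {s0}
read x: {s3}
read x: {s3}
read y: {s1, s2}
read y: {s2, s4}
read y: {s2, s4, s5}
read y: {s1, s2, s3, s4, s5}
read x: {s0, s3, s4}
read y: {s1, s2, s5}
read y: {s1, s2, s3, s4}
read y: {s1, s2, s4, s5}
read x: {s0, s3, s4}
Final reachable set {s0, s3, s4} has 3 states.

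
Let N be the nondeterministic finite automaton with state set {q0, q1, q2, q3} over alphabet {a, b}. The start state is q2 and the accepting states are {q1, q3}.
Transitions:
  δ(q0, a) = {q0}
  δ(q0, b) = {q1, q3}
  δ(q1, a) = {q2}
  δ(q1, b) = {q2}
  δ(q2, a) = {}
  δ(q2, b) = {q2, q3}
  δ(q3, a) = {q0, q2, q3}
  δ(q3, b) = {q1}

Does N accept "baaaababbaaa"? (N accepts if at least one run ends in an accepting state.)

accepted

Start: {q2}
read b: {q2, q3}
read a: {q0, q2, q3}
read a: {q0, q2, q3}
read a: {q0, q2, q3}
read a: {q0, q2, q3}
read b: {q1, q2, q3}
read a: {q0, q2, q3}
read b: {q1, q2, q3}
read b: {q1, q2, q3}
read a: {q0, q2, q3}
read a: {q0, q2, q3}
read a: {q0, q2, q3}
Reachable ∩ accepting = {q3} — nonempty.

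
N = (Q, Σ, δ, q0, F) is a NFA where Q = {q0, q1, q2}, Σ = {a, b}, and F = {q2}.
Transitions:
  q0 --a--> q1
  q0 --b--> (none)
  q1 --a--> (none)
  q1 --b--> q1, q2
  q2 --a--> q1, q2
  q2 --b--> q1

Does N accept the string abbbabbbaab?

Start: {q0}
read a: {q1}
read b: {q1, q2}
read b: {q1, q2}
read b: {q1, q2}
read a: {q1, q2}
read b: {q1, q2}
read b: {q1, q2}
read b: {q1, q2}
read a: {q1, q2}
read a: {q1, q2}
read b: {q1, q2}
Reachable ∩ accepting = {q2} — nonempty.

accepted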